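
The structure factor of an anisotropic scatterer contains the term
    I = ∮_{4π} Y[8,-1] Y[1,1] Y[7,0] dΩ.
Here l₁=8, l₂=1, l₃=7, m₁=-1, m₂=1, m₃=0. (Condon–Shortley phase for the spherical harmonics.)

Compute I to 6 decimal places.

m-sum 0 ✓  L=16 even ✓  7≤7≤9 ✓
Π(2lᵢ+1) = 17×3×15 = 765
triangle coeff Δ(8,1,7) = 1/2040
Σ_t [1,1]: t=1:−1/25401600 = -1/25401600
(3j)²=8/255 [(8 1 7; 0 0 0)], sign=+1
Σ_t [2,2]: t=2:+1/50803200 = 1/50803200
(3j)²=3/170 [(8 1 7; -1 1 0)], sign=-1
⇒ 4πI² = 36/85
I = (-1)√(36/85/(4π)) = -0.18358486

-0.183585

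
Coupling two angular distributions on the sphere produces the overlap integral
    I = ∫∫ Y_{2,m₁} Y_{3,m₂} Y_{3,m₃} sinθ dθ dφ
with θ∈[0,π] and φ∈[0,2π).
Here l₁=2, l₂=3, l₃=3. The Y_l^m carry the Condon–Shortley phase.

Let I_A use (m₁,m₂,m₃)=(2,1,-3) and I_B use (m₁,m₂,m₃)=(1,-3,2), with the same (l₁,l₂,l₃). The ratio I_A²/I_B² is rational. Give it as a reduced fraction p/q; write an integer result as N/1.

2/5

l's match ⇒ only the (l;m) 3-j factors differ between A and B.
A: triangle coeff Δ(2,3,3) = 1/3780; Σ_t [0,0]: t=0:+1/96 = 1/96; (3j)²=1/42 [(2 3 3; 2 1 -3)], sign=+1
B: triangle coeff Δ(2,3,3) = 1/3780; Σ_t [0,0]: t=0:+1/48 = 1/48; (3j)²=5/84 [(2 3 3; 1 -3 2)], sign=-1
I_A²/I_B² = (1/42)/(5/84) = 2/5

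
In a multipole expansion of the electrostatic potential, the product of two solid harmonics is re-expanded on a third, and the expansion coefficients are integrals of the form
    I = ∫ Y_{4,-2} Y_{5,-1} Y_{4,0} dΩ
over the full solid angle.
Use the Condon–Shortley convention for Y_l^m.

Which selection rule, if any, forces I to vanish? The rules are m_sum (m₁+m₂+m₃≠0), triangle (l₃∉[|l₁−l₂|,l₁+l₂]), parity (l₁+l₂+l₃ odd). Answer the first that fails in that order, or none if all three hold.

m₁+m₂+m₃ = -2 − 1 + 0 = -3  ✗
triangle: |4−5|=1 ≤ l₃=4 ≤ 4+5=9
parity: l₁+l₂+l₃ = 13 is odd

m_sum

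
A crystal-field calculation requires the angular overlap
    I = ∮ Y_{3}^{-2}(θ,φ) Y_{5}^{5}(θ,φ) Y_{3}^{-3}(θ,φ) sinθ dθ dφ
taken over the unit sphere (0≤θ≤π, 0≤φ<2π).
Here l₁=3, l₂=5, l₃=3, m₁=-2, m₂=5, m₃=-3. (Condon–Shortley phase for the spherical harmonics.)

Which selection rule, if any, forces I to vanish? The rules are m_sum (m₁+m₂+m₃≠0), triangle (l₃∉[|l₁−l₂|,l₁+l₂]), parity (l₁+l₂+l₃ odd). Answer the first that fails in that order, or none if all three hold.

Σmᵢ = 0  ✓
l₃∈[|l₁−l₂|,l₁+l₂]=[2,8], have l₃=3  ✓
Σlᵢ = 11 ⇒ odd  ✗

parity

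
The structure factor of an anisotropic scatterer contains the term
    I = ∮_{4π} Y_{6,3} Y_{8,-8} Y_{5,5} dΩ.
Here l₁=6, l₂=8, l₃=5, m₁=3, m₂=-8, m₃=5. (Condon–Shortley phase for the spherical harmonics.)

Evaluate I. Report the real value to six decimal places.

0.000000

l₁+l₂+l₃=19 is odd: 3j(l;000)=0 ⇒ I=0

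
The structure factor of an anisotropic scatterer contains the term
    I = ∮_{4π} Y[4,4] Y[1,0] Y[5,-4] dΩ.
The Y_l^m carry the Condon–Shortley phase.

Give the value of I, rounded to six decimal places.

0.147319

Rules hold: Σm=0, L=10 even, 3≤5≤5.
N = 9·3·11 = 297
Δ = 0!·8!·2!/11! = 1/495
Racah Σ t=0..0: t=0:+1/576 = 1/576
⇒ 3j(4 1 5; 0 0 0)² = 5/99, sgn -1
Racah Σ t=0..0: t=0:+1/40320 = 1/40320
⇒ 3j(4 1 5; 4 0 -4)² = 1/55, sgn -1
4πI² = N·(3j₀)²·(3jₘ)² = 3/11
I = +1·√(0.272727/4π) = 0.14731920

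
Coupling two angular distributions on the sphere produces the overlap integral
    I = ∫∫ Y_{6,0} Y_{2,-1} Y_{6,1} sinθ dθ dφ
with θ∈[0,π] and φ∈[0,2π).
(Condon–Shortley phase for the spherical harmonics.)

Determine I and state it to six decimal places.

-0.030344

Rules hold: Σm=0, L=14 even, 4≤6≤8.
N = 13·5·13 = 845
Δ = 2!·10!·2!/15! = 1/90090
Racah Σ t=0..2: t=0:+1/69120 t=1:−1/14400 t=2:+1/69120 = -7/172800
⇒ 3j(6 2 6; 0 0 0)² = 14/715, sgn -1
Racah Σ t=0..1: t=0:+1/34560 t=1:−1/28800 = -1/172800
⇒ 3j(6 2 6; 0 -1 1)² = 1/1430, sgn +1
4πI² = N·(3j₀)²·(3jₘ)² = 7/605
I = -1·√(0.0115702/4π) = -0.03034355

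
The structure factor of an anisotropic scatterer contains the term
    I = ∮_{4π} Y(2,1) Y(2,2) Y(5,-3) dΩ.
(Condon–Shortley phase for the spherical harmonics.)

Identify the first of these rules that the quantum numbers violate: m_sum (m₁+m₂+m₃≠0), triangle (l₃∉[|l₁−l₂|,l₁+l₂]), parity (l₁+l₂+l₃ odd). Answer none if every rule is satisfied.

triangle

azimuthal sum: 1 + 2 − 3 = 0  ✓
0 ≤ 5 ≤ 4 (triangle on l)  ✗
L = 2 + 2 + 5 = 9 (odd)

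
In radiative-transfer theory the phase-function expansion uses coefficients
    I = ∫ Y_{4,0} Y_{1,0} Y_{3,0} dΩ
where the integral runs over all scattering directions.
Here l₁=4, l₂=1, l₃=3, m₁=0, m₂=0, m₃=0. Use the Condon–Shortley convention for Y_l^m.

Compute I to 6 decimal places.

Checks pass: Σm=0; 8 even; l₃=3∈[3,5].
(2·4+1)(2·1+1)(2·3+1) = 189
Δ: 2! 6! 0! / 9! → 1/252
sum: t=1:−1/36 = -1/36
3j²(4 1 3; 0 0 0) = Δ·Π!·Σ² = 4/63  (sign +1)
(m-triple is (0,0,0) — same symbol as above.)
combine: 4πI² = 189·4/63·4/63 = 16/21
take √, sign +1: I = 0.24623252

0.246233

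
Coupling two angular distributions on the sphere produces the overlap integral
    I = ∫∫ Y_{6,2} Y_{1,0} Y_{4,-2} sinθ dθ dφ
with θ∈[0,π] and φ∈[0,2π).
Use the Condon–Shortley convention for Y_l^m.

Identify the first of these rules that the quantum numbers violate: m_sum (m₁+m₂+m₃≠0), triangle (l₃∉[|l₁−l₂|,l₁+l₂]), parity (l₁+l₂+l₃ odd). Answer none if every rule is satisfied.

azimuthal sum: 2 + 0 − 2 = 0  ✓
5 ≤ 4 ≤ 7 (triangle on l)  ✗
L = 6 + 1 + 4 = 11 (odd)

triangle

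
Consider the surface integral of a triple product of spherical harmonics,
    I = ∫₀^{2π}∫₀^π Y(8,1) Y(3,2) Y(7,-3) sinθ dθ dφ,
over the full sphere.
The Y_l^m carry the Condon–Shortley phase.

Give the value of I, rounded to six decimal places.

m-sum 0 ✓  L=18 even ✓  5≤7≤11 ✓
Π(2lᵢ+1) = 17×7×15 = 1785
triangle coeff Δ(8,3,7) = 1/5290740
Σ_t [1,3]: t=1:−1/7257600 t=2:+1/2073600 t=3:−1/7257600 = 1/4838400
(3j)²=252/20995 [(8 3 7; 0 0 0)], sign=-1
Σ_t [3,4]: t=3:−1/11612160 t=4:+1/52254720 = -1/14929920
(3j)²=1225/75582 [(8 3 7; 1 2 -3)], sign=-1
⇒ 4πI² = 360150/1037153
I = (+1)√(360150/1037153/(4π)) = 0.16623228

0.166232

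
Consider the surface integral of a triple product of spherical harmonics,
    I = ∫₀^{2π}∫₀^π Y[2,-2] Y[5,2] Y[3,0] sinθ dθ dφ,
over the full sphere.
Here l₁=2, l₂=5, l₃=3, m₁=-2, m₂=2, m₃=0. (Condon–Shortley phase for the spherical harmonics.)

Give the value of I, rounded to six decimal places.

m-sum 0 ✓  L=10 even ✓  3≤3≤7 ✓
Π(2lᵢ+1) = 5×11×7 = 385
triangle coeff Δ(2,5,3) = 1/2310
Σ_t [2,2]: t=2:+1/144 = 1/144
(3j)²=10/231 [(2 5 3; 0 0 0)], sign=-1
Σ_t [4,4]: t=4:+1/864 = 1/864
(3j)²=1/66 [(2 5 3; -2 2 0)], sign=-1
⇒ 4πI² = 25/99
I = (+1)√(25/99/(4π)) = 0.14175797

0.141758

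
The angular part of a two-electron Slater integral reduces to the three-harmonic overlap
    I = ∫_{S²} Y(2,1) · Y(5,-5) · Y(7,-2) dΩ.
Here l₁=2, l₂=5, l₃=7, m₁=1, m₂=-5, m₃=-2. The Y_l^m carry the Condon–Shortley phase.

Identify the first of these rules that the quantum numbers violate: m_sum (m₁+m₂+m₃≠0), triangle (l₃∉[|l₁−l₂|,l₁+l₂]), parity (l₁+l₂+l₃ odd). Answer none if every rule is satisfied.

m_sum

azimuthal sum: 1 − 5 − 2 = -6  ✗
3 ≤ 7 ≤ 7 (triangle on l)
L = 2 + 5 + 7 = 14 (even)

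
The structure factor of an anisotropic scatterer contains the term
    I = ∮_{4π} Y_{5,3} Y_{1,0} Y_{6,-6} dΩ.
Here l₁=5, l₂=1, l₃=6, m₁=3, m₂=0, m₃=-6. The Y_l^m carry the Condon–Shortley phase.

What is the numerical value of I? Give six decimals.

0.000000

m-sum = 3 + 0 − 6 = -3 ≠ 0 ⇒ I = 0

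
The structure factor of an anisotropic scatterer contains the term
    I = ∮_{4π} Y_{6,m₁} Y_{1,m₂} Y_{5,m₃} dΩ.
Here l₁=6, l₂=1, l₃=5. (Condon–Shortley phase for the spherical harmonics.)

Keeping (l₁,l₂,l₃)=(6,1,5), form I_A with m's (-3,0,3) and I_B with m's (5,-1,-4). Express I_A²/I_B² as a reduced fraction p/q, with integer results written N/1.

Shared (l₁,l₂,l₃)=(6,1,5): N and (l;000)² cancel in I_A²/I_B².
A: Δ = 2!·10!·0!/13! = 1/858; Racah Σ t=1..1: t=1:−1/80640 = -1/80640; ⇒ 3j(6 1 5; -3 0 3)² = 9/286, sgn -1
B: Δ = 2!·10!·0!/13! = 1/858; Racah Σ t=0..0: t=0:+1/725760 = 1/725760; ⇒ 3j(6 1 5; 5 -1 -4)² = 5/78, sgn -1
I_A²/I_B² = (9/286)/(5/78) = 27/55

27/55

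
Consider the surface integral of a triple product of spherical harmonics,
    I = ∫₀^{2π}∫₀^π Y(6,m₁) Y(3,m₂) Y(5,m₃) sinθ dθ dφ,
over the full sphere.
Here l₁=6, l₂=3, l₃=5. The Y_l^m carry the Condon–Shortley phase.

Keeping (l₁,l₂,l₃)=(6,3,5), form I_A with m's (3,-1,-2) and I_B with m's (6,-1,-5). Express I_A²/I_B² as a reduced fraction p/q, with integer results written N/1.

6/11

Same 6,3,5: normalisation and zero-m 3j drop out of the ratio.
A: Δ: 4! 8! 2! / 15! → 1/675675; sum: t=0:+1/34560 t=1:−1/8640 t=2:+1/40320 = -1/16128; 3j²(6 3 5; 3 -1 -2) = Δ·Π!·Σ² = 18/1001  (sign +1)
B: Δ: 4! 8! 2! / 15! → 1/675675; sum: t=0:+1/1935360 = 1/1935360; 3j²(6 3 5; 6 -1 -5) = Δ·Π!·Σ² = 3/91  (sign +1)
I_A²/I_B² = (18/1001)/(3/91) = 6/11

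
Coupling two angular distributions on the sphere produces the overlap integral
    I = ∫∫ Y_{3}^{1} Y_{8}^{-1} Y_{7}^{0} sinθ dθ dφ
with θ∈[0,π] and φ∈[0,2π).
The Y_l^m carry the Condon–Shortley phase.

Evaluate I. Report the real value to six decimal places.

m-sum 0 ✓  L=18 even ✓  5≤7≤11 ✓
Π(2lᵢ+1) = 7×17×15 = 1785
triangle coeff Δ(3,8,7) = 1/5290740
Σ_t [1,3]: t=1:−1/7257600 t=2:+1/2073600 t=3:−1/7257600 = 1/4838400
(3j)²=252/20995 [(3 8 7; 0 0 0)], sign=-1
Σ_t [0,2]: t=0:+1/29030400 t=1:−1/3110400 t=2:+1/4838400 = -1/12441600
(3j)²=343/125970 [(3 8 7; 1 -1 0)], sign=+1
⇒ 4πI² = 302526/5185765
I = (-1)√(302526/5185765/(4π)) = -0.06813496

-0.068135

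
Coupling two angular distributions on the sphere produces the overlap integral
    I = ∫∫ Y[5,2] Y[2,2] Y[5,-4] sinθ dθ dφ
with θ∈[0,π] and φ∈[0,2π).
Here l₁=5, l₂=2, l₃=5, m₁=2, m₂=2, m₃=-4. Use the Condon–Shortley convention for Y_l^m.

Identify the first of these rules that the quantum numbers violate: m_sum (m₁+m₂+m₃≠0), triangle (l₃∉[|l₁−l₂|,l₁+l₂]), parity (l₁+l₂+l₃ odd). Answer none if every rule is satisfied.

none

m₁+m₂+m₃ = 2 + 2 − 4 = 0  ✓
triangle: |5−2|=3 ≤ l₃=5 ≤ 5+2=7  ✓
parity: l₁+l₂+l₃ = 12 is even  ✓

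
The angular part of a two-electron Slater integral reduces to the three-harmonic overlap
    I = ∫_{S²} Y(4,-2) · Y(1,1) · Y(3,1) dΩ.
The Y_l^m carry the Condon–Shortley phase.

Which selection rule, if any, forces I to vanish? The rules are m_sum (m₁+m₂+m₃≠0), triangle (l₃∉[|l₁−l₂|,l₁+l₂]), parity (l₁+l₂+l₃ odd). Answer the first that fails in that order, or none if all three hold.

Σmᵢ = 0  ✓
l₃∈[|l₁−l₂|,l₁+l₂]=[3,5], have l₃=3  ✓
Σlᵢ = 8 ⇒ even  ✓

none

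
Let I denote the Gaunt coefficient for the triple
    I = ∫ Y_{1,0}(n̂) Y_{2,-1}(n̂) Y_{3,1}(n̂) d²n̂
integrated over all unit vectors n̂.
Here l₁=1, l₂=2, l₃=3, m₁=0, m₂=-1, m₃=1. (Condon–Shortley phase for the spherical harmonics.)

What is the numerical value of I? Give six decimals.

Checks pass: Σm=0; 6 even; l₃=3∈[1,3].
(2·1+1)(2·2+1)(2·3+1) = 105
Δ: 0! 2! 4! / 7! → 1/105
sum: t=0:+1/4 = 1/4
3j²(1 2 3; 0 0 0) = Δ·Π!·Σ² = 3/35  (sign -1)
sum: t=0:+1/6 = 1/6
3j²(1 2 3; 0 -1 1) = Δ·Π!·Σ² = 8/105  (sign +1)
combine: 4πI² = 105·3/35·8/105 = 24/35
take √, sign -1: I = -0.23359668

-0.233597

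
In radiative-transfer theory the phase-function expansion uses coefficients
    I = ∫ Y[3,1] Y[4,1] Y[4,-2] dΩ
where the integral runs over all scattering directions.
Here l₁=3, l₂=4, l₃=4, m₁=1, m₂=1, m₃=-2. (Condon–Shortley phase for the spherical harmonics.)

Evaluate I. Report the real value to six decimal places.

l₁+l₂+l₃=11 is odd: 3j(l;000)=0 ⇒ I=0

0.000000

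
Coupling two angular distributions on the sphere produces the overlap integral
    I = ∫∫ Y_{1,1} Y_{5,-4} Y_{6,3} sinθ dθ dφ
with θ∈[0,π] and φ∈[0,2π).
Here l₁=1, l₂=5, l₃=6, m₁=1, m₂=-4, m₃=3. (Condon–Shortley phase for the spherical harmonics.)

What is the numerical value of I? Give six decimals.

m-sum 0 ✓  L=12 even ✓  4≤6≤6 ✓
Π(2lᵢ+1) = 3×11×13 = 429
triangle coeff Δ(1,5,6) = 1/858
Σ_t [0,0]: t=0:+1/14400 = 1/14400
(3j)²=6/143 [(1 5 6; 0 0 0)], sign=+1
Σ_t [0,0]: t=0:+1/725760 = 1/725760
(3j)²=1/286 [(1 5 6; 1 -4 3)], sign=-1
⇒ 4πI² = 9/143
I = (-1)√(9/143/(4π)) = -0.07076985

-0.070770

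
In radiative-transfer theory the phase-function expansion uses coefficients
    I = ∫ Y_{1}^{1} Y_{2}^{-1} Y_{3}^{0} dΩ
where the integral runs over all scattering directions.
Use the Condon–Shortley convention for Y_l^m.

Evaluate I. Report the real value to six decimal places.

m-sum 0 ✓  L=6 even ✓  1≤3≤3 ✓
Π(2lᵢ+1) = 3×5×7 = 105
triangle coeff Δ(1,2,3) = 1/105
Σ_t [0,0]: t=0:+1/4 = 1/4
(3j)²=3/35 [(1 2 3; 0 0 0)], sign=-1
Σ_t [0,0]: t=0:+1/12 = 1/12
(3j)²=1/35 [(1 2 3; 1 -1 0)], sign=-1
⇒ 4πI² = 9/35
I = (+1)√(9/35/(4π)) = 0.14304817

0.143048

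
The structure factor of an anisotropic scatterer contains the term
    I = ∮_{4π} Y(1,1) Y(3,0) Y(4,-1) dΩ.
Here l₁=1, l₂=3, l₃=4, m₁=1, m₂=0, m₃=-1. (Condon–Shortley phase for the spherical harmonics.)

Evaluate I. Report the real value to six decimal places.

-0.194664

m-sum 0 ✓  L=8 even ✓  2≤4≤4 ✓
Π(2lᵢ+1) = 3×7×9 = 189
triangle coeff Δ(1,3,4) = 1/252
Σ_t [0,0]: t=0:+1/36 = 1/36
(3j)²=4/63 [(1 3 4; 0 0 0)], sign=+1
Σ_t [0,0]: t=0:+1/72 = 1/72
(3j)²=5/126 [(1 3 4; 1 0 -1)], sign=-1
⇒ 4πI² = 10/21
I = (-1)√(10/21/(4π)) = -0.19466390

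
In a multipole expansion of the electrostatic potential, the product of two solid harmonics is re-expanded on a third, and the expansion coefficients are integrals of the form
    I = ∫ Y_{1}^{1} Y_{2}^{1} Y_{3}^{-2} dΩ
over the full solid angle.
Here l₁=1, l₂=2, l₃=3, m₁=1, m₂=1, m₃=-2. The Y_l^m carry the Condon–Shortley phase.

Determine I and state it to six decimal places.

m-sum 0 ✓  L=6 even ✓  1≤3≤3 ✓
Π(2lᵢ+1) = 3×5×7 = 105
triangle coeff Δ(1,2,3) = 1/105
Σ_t [0,0]: t=0:+1/4 = 1/4
(3j)²=3/35 [(1 2 3; 0 0 0)], sign=-1
Σ_t [0,0]: t=0:+1/12 = 1/12
(3j)²=2/21 [(1 2 3; 1 1 -2)], sign=-1
⇒ 4πI² = 6/7
I = (+1)√(6/7/(4π)) = 0.26116903

0.261169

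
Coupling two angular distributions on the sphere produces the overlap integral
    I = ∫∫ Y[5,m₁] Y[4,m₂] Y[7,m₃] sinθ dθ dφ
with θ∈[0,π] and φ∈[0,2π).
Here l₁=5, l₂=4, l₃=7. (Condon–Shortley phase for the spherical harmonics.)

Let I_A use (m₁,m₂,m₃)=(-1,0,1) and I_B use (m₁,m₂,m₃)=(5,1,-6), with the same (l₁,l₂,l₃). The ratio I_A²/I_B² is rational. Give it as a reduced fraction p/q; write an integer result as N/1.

l's match ⇒ only the (l;m) 3-j factors differ between A and B.
A: triangle coeff Δ(5,4,7) = 1/6126120; Σ_t [0,2]: t=0:+1/138240 t=1:−1/25920 t=2:+1/55296 = -11/829440; (3j)²=11/1326 [(5 4 7; -1 0 1)], sign=-1
B: triangle coeff Δ(5,4,7) = 1/6126120; Σ_t [0,0]: t=0:+1/9676800 = 1/9676800; (3j)²=27/952 [(5 4 7; 5 1 -6)], sign=-1
I_A²/I_B² = (11/1326)/(27/952) = 308/1053

308/1053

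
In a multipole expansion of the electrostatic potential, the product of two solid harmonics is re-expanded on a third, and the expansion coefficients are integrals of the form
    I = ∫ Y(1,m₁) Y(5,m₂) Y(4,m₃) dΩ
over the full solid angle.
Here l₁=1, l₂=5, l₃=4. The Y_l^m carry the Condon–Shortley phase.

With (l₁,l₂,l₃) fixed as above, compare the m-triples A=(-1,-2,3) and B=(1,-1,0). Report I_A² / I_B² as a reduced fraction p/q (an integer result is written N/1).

Shared (l₁,l₂,l₃)=(1,5,4): N and (l;000)² cancel in I_A²/I_B².
A: Δ = 2!·0!·8!/11! = 1/495; Racah Σ t=2..2: t=2:+1/10080 = 1/10080; ⇒ 3j(1 5 4; -1 -2 3)² = 1/165, sgn -1
B: Δ = 2!·0!·8!/11! = 1/495; Racah Σ t=0..0: t=0:+1/1152 = 1/1152; ⇒ 3j(1 5 4; 1 -1 0)² = 1/33, sgn +1
I_A²/I_B² = (1/165)/(1/33) = 1/5

1/5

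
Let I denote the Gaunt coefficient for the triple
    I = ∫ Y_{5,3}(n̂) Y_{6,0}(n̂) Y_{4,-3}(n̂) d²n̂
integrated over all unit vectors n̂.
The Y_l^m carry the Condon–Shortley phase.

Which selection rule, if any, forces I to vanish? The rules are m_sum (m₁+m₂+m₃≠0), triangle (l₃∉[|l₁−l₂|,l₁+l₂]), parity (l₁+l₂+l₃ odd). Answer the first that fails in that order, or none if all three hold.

azimuthal sum: 3 + 0 − 3 = 0  ✓
1 ≤ 4 ≤ 11 (triangle on l)  ✓
L = 5 + 6 + 4 = 15 (odd)  ✗

parity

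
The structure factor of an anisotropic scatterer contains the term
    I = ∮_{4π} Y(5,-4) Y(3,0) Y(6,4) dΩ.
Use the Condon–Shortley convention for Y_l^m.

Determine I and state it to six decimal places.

-0.139560

m-sum 0 ✓  L=14 even ✓  2≤6≤8 ✓
Π(2lᵢ+1) = 11×7×13 = 1001
triangle coeff Δ(5,3,6) = 1/675675
Σ_t [0,2]: t=0:+1/8640 t=1:−1/2304 t=2:+1/8640 = -7/34560
(3j)²=7/429 [(5 3 6; 0 0 0)], sign=-1
Σ_t [1,2]: t=1:−1/161280 t=2:+1/60480 = 1/96768
(3j)²=15/1001 [(5 3 6; -4 0 4)], sign=+1
⇒ 4πI² = 35/143
I = (-1)√(35/143/(4π)) = -0.13956004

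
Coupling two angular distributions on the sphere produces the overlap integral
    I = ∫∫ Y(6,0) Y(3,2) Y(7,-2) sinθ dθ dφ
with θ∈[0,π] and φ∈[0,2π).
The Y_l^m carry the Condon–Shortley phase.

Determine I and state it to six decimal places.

m-sum 0 ✓  L=16 even ✓  3≤7≤9 ✓
Π(2lᵢ+1) = 13×7×15 = 1365
triangle coeff Δ(6,3,7) = 1/2042040
Σ_t [0,2]: t=0:+1/207360 t=1:−1/57600 t=2:+1/207360 = -1/129600
(3j)²=168/12155 [(6 3 7; 0 0 0)], sign=+1
Σ_t [1,2]: t=1:−1/345600 t=2:+1/207360 = 1/518400
(3j)²=12/2431 [(6 3 7; 0 2 -2)], sign=-1
⇒ 4πI² = 42336/454597
I = (-1)√(42336/454597/(4π)) = -0.08608683

-0.086087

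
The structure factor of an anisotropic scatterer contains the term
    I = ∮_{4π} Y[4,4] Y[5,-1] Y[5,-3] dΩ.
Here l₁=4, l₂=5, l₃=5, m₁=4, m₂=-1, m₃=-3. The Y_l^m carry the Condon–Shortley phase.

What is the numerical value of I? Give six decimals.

-0.168084

Rules hold: Σm=0, L=14 even, 1≤5≤9.
N = 9·11·11 = 1089
Δ = 4!·4!·6!/15! = 1/3153150
Racah Σ t=0..4: t=0:+1/69120 t=1:−1/1728 t=2:+1/576 t=3:−1/1728 t=4:+1/69120 = 7/11520
⇒ 3j(4 5 5; 0 0 0)² = 2/143, sgn -1
Racah Σ t=0..0: t=0:+1/27648 = 1/27648
⇒ 3j(4 5 5; 4 -1 -3)² = 10/429, sgn +1
4πI² = N·(3j₀)²·(3jₘ)² = 60/169
I = -1·√(0.35503/4π) = -0.16808437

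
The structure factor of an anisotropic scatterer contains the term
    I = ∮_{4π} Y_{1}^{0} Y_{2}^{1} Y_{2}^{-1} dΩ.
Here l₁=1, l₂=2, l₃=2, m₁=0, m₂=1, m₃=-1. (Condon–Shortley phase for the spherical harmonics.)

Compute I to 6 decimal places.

0.000000

l₁+l₂+l₃=5 is odd: 3j(l;000)=0 ⇒ I=0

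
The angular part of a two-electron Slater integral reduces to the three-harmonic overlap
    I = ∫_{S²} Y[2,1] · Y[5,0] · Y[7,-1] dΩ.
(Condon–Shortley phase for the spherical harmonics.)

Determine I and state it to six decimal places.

Rules hold: Σm=0, L=14 even, 3≤7≤7.
N = 5·11·15 = 825
Δ = 0!·4!·10!/15! = 1/15015
Racah Σ t=0..0: t=0:+1/57600 = 1/57600
⇒ 3j(2 5 7; 0 0 0)² = 21/715, sgn -1
Racah Σ t=0..0: t=0:+1/86400 = 1/86400
⇒ 3j(2 5 7; 1 0 -1)² = 16/715, sgn +1
4πI² = N·(3j₀)²·(3jₘ)² = 1008/1859
I = -1·√(0.542227/4π) = -0.20772350

-0.207724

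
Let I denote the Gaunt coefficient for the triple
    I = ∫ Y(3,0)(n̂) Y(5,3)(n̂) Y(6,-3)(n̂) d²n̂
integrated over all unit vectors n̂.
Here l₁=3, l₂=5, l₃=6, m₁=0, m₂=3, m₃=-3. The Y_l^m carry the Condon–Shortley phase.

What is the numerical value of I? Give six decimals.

Rules hold: Σm=0, L=14 even, 2≤6≤8.
N = 7·11·13 = 1001
Δ = 2!·4!·8!/15! = 1/675675
Racah Σ t=0..2: t=0:+1/8640 t=1:−1/2304 t=2:+1/8640 = -7/34560
⇒ 3j(3 5 6; 0 0 0)² = 7/429, sgn -1
Racah Σ t=0..2: t=0:+1/483840 t=1:−1/20160 t=2:+1/17280 = 1/96768
⇒ 3j(3 5 6; 0 3 -3)² = 1/1001, sgn -1
4πI² = N·(3j₀)²·(3jₘ)² = 7/429
I = +1·√(0.016317/4π) = 0.03603425

0.036034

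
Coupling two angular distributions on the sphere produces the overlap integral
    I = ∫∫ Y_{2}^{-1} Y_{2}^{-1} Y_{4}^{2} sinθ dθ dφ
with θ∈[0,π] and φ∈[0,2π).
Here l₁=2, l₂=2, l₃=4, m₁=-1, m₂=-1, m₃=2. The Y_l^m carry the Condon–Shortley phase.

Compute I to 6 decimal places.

Rules hold: Σm=0, L=8 even, 0≤4≤4.
N = 5·5·9 = 225
Δ = 0!·4!·4!/9! = 1/630
Racah Σ t=0..0: t=0:+1/16 = 1/16
⇒ 3j(2 2 4; 0 0 0)² = 2/35, sgn +1
Racah Σ t=0..0: t=0:+1/36 = 1/36
⇒ 3j(2 2 4; -1 -1 2)² = 4/63, sgn +1
4πI² = N·(3j₀)²·(3jₘ)² = 40/49
I = +1·√(0.816327/4π) = 0.25487487

0.254875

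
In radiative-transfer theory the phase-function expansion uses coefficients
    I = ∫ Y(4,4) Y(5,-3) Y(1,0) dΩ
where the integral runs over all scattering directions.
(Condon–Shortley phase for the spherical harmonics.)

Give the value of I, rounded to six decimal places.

0.000000

m-sum = 4 − 3 + 0 = 1 ≠ 0 ⇒ I = 0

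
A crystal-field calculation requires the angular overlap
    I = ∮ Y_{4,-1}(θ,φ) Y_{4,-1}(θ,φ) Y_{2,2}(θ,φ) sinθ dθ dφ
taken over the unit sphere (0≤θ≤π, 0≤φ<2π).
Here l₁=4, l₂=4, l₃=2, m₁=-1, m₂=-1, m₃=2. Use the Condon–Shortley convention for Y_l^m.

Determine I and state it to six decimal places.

m-sum 0 ✓  L=10 even ✓  0≤2≤8 ✓
Π(2lᵢ+1) = 9×9×5 = 405
triangle coeff Δ(4,4,2) = 1/13860
Σ_t [2,4]: t=2:+1/192 t=3:−1/36 t=4:+1/192 = -5/288
(3j)²=20/693 [(4 4 2; 0 0 0)], sign=-1
Σ_t [3,3]: t=3:−1/144 = -1/144
(3j)²=10/231 [(4 4 2; -1 -1 2)], sign=-1
⇒ 4πI² = 3000/5929
I = (+1)√(3000/5929/(4π)) = 0.20066192

0.200662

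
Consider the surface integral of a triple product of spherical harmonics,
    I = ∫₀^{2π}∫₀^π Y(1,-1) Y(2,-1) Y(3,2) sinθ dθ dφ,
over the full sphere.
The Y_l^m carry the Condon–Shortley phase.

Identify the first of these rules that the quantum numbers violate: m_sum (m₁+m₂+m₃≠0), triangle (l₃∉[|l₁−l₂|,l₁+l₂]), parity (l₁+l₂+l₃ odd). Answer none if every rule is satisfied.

none

m₁+m₂+m₃ = -1 − 1 + 2 = 0  ✓
triangle: |1−2|=1 ≤ l₃=3 ≤ 1+2=3  ✓
parity: l₁+l₂+l₃ = 6 is even  ✓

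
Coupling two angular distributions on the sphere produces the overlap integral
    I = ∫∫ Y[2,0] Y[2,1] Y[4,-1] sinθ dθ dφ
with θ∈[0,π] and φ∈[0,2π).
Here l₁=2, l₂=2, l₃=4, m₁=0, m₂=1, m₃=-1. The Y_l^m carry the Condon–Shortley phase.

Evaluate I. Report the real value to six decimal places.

-0.220728

Rules hold: Σm=0, L=8 even, 0≤4≤4.
N = 5·5·9 = 225
Δ = 0!·4!·4!/9! = 1/630
Racah Σ t=0..0: t=0:+1/16 = 1/16
⇒ 3j(2 2 4; 0 0 0)² = 2/35, sgn +1
Racah Σ t=0..0: t=0:+1/24 = 1/24
⇒ 3j(2 2 4; 0 1 -1)² = 1/21, sgn -1
4πI² = N·(3j₀)²·(3jₘ)² = 30/49
I = -1·√(0.612245/4π) = -0.22072812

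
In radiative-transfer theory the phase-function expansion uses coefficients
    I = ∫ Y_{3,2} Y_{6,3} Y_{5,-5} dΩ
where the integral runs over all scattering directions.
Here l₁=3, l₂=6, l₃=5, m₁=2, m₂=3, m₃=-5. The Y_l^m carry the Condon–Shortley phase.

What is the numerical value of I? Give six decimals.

Rules hold: Σm=0, L=14 even, 3≤5≤9.
N = 7·13·11 = 1001
Δ = 4!·2!·8!/15! = 1/675675
Racah Σ t=1..3: t=1:−1/8640 t=2:+1/2304 t=3:−1/8640 = 7/34560
⇒ 3j(3 6 5; 0 0 0)² = 7/429, sgn -1
Racah Σ t=1..1: t=1:−1/483840 = -1/483840
⇒ 3j(3 6 5; 2 3 -5)² = 6/1001, sgn -1
4πI² = N·(3j₀)²·(3jₘ)² = 14/143
I = +1·√(0.0979021/4π) = 0.08826552

0.088266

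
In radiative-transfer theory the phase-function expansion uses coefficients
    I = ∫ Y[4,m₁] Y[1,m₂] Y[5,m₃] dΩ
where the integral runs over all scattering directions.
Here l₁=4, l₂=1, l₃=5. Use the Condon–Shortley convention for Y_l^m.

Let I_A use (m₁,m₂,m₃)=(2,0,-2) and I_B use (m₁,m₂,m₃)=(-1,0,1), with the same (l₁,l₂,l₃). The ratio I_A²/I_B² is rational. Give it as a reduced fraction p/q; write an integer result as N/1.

7/8

Shared (l₁,l₂,l₃)=(4,1,5): N and (l;000)² cancel in I_A²/I_B².
A: Δ = 0!·8!·2!/11! = 1/495; Racah Σ t=0..0: t=0:+1/1440 = 1/1440; ⇒ 3j(4 1 5; 2 0 -2)² = 7/165, sgn -1
B: Δ = 0!·8!·2!/11! = 1/495; Racah Σ t=0..0: t=0:+1/720 = 1/720; ⇒ 3j(4 1 5; -1 0 1)² = 8/165, sgn +1
I_A²/I_B² = (7/165)/(8/165) = 7/8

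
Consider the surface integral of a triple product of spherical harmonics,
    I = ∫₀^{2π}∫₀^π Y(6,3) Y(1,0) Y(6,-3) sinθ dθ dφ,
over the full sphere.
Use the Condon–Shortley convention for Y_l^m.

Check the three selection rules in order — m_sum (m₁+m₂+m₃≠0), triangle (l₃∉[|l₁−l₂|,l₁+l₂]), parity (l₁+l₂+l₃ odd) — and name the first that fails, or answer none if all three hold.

parity

m₁+m₂+m₃ = 3 + 0 − 3 = 0  ✓
triangle: |6−1|=5 ≤ l₃=6 ≤ 6+1=7  ✓
parity: l₁+l₂+l₃ = 13 is odd  ✗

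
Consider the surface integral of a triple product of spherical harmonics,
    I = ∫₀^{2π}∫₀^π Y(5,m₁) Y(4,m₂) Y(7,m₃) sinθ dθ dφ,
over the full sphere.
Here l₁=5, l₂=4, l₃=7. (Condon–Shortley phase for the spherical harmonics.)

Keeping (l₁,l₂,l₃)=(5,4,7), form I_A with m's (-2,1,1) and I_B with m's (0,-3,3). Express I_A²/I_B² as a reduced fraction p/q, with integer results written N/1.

l's match ⇒ only the (l;m) 3-j factors differ between A and B.
A: triangle coeff Δ(5,4,7) = 1/6126120; Σ_t [0,2]: t=0:+1/1209600 t=1:−1/69120 t=2:+1/51840 = 41/7257600; (3j)²=1681/510510 [(5 4 7; -2 1 1)], sign=+1
B: triangle coeff Δ(5,4,7) = 1/6126120; Σ_t [0,1]: t=0:+1/172800 t=1:−1/414720 = 7/2073600; (3j)²=343/29172 [(5 4 7; 0 -3 3)], sign=+1
I_A²/I_B² = (1681/510510)/(343/29172) = 3362/12005

3362/12005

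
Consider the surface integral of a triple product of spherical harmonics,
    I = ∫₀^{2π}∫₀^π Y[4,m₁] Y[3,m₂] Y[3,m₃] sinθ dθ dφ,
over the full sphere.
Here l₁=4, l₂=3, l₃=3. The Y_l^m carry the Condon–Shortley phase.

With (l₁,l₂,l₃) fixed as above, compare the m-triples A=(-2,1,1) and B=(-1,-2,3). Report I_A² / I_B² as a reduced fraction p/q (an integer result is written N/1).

4/3

Same 4,3,3: normalisation and zero-m 3j drop out of the ratio.
A: Δ: 4! 4! 2! / 11! → 1/34650; sum: t=2:+1/192 t=3:−1/36 t=4:+1/192 = -5/288; 3j²(4 3 3; -2 1 1) = Δ·Π!·Σ² = 20/693  (sign -1)
B: Δ: 4! 4! 2! / 11! → 1/34650; sum: t=1:−1/288 = -1/288; 3j²(4 3 3; -1 -2 3) = Δ·Π!·Σ² = 5/231  (sign -1)
I_A²/I_B² = (20/693)/(5/231) = 4/3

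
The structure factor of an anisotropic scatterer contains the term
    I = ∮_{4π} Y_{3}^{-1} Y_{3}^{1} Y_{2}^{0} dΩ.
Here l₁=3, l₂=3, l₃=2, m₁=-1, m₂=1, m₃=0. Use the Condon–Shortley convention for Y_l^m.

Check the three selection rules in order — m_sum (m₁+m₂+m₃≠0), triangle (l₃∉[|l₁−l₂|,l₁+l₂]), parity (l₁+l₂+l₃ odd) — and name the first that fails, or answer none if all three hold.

Σmᵢ = 0  ✓
l₃∈[|l₁−l₂|,l₁+l₂]=[0,6], have l₃=2  ✓
Σlᵢ = 8 ⇒ even  ✓

none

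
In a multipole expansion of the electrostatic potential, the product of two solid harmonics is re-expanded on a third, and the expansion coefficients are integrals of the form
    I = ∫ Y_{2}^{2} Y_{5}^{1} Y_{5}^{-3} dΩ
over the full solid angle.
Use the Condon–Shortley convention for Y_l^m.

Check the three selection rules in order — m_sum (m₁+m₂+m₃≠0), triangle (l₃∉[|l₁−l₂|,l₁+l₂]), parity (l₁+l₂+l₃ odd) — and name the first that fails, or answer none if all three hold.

m₁+m₂+m₃ = 2 + 1 − 3 = 0  ✓
triangle: |2−5|=3 ≤ l₃=5 ≤ 2+5=7  ✓
parity: l₁+l₂+l₃ = 12 is even  ✓

none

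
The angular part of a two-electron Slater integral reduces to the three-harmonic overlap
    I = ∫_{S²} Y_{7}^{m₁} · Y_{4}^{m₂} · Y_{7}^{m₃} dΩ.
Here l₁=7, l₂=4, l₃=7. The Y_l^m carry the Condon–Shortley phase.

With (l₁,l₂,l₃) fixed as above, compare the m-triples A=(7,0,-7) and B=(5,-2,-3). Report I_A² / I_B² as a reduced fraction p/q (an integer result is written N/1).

Same 7,4,7: normalisation and zero-m 3j drop out of the ratio.
A: Δ: 4! 10! 4! / 19! → 1/58198140; sum: t=0:+1/2090188800 = 1/2090188800; 3j²(7 4 7; 7 0 -7) = Δ·Π!·Σ² = 1001/58140  (sign +1)
B: Δ: 4! 10! 4! / 19! → 1/58198140; sum: t=0:+1/7741440 t=1:−1/13063680 t=2:+1/348364800 = 29/522547200; 3j²(7 4 7; 5 -2 -3) = Δ·Π!·Σ² = 1682/264537  (sign +1)
I_A²/I_B² = (1001/58140)/(1682/264537) = 91091/33640

91091/33640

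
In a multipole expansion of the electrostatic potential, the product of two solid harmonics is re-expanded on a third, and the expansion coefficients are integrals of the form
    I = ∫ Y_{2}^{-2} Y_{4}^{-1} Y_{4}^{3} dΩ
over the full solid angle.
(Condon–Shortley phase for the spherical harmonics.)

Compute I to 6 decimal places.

0.159270

Checks pass: Σm=0; 10 even; l₃=4∈[2,6].
(2·2+1)(2·4+1)(2·4+1) = 405
Δ: 2! 2! 6! / 11! → 1/13860
sum: t=0:+1/192 t=1:−1/36 t=2:+1/192 = -5/288
3j²(2 4 4; 0 0 0) = Δ·Π!·Σ² = 20/693  (sign -1)
sum: t=2:+1/480 = 1/480
3j²(2 4 4; -2 -1 3) = Δ·Π!·Σ² = 3/110  (sign -1)
combine: 4πI² = 405·20/693·3/110 = 270/847
take √, sign +1: I = 0.15927046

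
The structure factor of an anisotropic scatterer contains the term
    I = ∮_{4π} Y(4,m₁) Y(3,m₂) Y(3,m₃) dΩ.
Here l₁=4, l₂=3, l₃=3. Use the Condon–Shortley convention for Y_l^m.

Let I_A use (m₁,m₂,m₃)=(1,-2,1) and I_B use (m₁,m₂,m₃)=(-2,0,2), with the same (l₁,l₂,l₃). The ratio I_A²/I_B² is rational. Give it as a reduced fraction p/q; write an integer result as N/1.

32/3

l's match ⇒ only the (l;m) 3-j factors differ between A and B.
A: triangle coeff Δ(4,3,3) = 1/34650; Σ_t [0,1]: t=0:+1/144 t=1:−1/48 = -1/72; (3j)²=16/693 [(4 3 3; 1 -2 1)], sign=-1
B: triangle coeff Δ(4,3,3) = 1/34650; Σ_t [2,3]: t=2:+1/96 t=3:−1/72 = -1/288; (3j)²=1/462 [(4 3 3; -2 0 2)], sign=+1
I_A²/I_B² = (16/693)/(1/462) = 32/3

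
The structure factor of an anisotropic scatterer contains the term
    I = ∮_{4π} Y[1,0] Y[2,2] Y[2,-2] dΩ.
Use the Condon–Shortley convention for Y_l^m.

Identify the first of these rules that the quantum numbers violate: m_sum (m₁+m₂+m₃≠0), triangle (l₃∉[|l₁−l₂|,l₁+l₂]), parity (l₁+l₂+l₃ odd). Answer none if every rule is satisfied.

m₁+m₂+m₃ = 0 + 2 − 2 = 0  ✓
triangle: |1−2|=1 ≤ l₃=2 ≤ 1+2=3  ✓
parity: l₁+l₂+l₃ = 5 is odd  ✗

parity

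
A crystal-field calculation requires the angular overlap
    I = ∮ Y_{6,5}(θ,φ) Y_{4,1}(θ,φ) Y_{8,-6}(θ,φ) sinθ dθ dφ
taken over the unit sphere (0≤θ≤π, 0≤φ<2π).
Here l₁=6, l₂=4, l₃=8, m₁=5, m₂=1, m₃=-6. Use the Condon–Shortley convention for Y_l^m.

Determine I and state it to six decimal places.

m-sum 0 ✓  L=18 even ✓  2≤8≤10 ✓
Π(2lᵢ+1) = 13×9×17 = 1989
triangle coeff Δ(6,4,8) = 1/23279256
Σ_t [0,2]: t=0:+1/1658880 t=1:−1/518400 t=2:+1/1658880 = -1/1382400
(3j)²=504/46189 [(6 4 8; 0 0 0)], sign=-1
Σ_t [0,1]: t=0:+1/87091200 t=1:−1/174182400 = 1/174182400
(3j)²=55/7752 [(6 4 8; 5 1 -6)], sign=+1
⇒ 4πI² = 945/6137
I = (-1)√(945/6137/(4π)) = -0.11069625

-0.110696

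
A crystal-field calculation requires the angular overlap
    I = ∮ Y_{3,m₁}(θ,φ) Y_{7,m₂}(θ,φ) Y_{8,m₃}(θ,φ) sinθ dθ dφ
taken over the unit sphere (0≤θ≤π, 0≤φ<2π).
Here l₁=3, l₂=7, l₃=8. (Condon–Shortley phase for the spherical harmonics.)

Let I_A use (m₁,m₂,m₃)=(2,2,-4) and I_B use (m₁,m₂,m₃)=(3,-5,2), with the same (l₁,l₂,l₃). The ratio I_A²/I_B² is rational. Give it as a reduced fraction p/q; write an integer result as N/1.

Same 3,7,8: normalisation and zero-m 3j drop out of the ratio.
A: Δ: 2! 4! 12! / 19! → 1/5290740; sum: t=0:+1/26127360 t=1:−1/23224320 = -1/209018880; 3j²(3 7 8; 2 2 -4) = Δ·Π!·Σ² = 275/1058148  (sign -1)
B: Δ: 2! 4! 12! / 19! → 1/5290740; sum: t=0:+1/348364800 = 1/348364800; 3j²(3 7 8; 3 -5 2) = Δ·Π!·Σ² = 165/58786  (sign +1)
I_A²/I_B² = (275/1058148)/(165/58786) = 5/54

5/54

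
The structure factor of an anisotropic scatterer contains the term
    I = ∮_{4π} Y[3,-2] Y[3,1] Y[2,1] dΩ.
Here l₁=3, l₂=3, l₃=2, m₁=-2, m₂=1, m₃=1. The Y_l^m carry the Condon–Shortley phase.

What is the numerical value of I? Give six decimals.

Checks pass: Σm=0; 8 even; l₃=2∈[0,6].
(2·3+1)(2·3+1)(2·2+1) = 245
Δ: 4! 2! 2! / 9! → 1/3780
sum: t=1:−1/24 t=2:+1/4 t=3:−1/24 = 1/6
3j²(3 3 2; 0 0 0) = Δ·Π!·Σ² = 4/105  (sign +1)
sum: t=3:−1/12 t=4:+1/48 = -1/16
3j²(3 3 2; -2 1 1) = Δ·Π!·Σ² = 1/28  (sign +1)
combine: 4πI² = 245·4/105·1/28 = 1/3
take √, sign +1: I = 0.16286750

0.162868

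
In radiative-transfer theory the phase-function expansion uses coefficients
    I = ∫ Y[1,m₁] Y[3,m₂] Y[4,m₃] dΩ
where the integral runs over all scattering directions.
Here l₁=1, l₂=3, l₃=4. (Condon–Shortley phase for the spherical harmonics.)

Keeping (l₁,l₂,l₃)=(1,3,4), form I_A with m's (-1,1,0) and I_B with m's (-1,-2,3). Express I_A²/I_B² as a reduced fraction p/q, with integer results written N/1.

2/7

Shared (l₁,l₂,l₃)=(1,3,4): N and (l;000)² cancel in I_A²/I_B².
A: Δ = 0!·2!·6!/9! = 1/252; Racah Σ t=0..0: t=0:+1/96 = 1/96; ⇒ 3j(1 3 4; -1 1 0)² = 1/42, sgn +1
B: Δ = 0!·2!·6!/9! = 1/252; Racah Σ t=0..0: t=0:+1/240 = 1/240; ⇒ 3j(1 3 4; -1 -2 3)² = 1/12, sgn -1
I_A²/I_B² = (1/42)/(1/12) = 2/7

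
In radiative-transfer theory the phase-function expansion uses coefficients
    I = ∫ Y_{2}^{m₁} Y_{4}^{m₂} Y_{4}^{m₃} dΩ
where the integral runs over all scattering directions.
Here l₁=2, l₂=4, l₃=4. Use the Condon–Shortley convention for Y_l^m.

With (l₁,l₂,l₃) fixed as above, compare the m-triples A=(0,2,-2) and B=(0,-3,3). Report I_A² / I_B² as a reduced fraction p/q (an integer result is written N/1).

Same 2,4,4: normalisation and zero-m 3j drop out of the ratio.
A: Δ: 2! 2! 6! / 11! → 1/13860; sum: t=0:+1/2880 t=1:−1/120 t=2:+1/192 = -1/360; 3j²(2 4 4; 0 2 -2) = Δ·Π!·Σ² = 16/3465  (sign -1)
B: Δ: 2! 2! 6! / 11! → 1/13860; sum: t=0:+1/480 t=1:−1/720 = 1/1440; 3j²(2 4 4; 0 -3 3) = Δ·Π!·Σ² = 7/1980  (sign -1)
I_A²/I_B² = (16/3465)/(7/1980) = 64/49

64/49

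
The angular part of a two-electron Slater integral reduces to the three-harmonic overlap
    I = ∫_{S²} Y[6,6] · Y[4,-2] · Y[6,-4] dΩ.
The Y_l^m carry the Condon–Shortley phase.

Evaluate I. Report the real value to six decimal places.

m-sum 0 ✓  L=16 even ✓  2≤6≤10 ✓
Π(2lᵢ+1) = 13×9×13 = 1521
triangle coeff Δ(6,4,6) = 1/15315300
Σ_t [0,4]: t=0:+1/829440 t=1:−1/25920 t=2:+1/9216 t=3:−1/25920 t=4:+1/829440 = 7/207360
(3j)²=28/2431 [(6 4 6; 0 0 0)], sign=+1
Σ_t [0,0]: t=0:+1/3870720 = 1/3870720
(3j)²=135/6188 [(6 4 6; 6 -2 -4)], sign=+1
⇒ 4πI² = 1215/3179
I = (+1)√(1215/3179/(4π)) = 0.17439657

0.174397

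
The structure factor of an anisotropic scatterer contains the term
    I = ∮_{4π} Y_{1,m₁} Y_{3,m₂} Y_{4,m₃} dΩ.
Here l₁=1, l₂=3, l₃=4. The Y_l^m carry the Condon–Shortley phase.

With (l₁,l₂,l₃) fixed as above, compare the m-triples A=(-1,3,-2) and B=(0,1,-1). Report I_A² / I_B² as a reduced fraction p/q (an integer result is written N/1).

1/15

Shared (l₁,l₂,l₃)=(1,3,4): N and (l;000)² cancel in I_A²/I_B².
A: Δ = 0!·2!·6!/9! = 1/252; Racah Σ t=0..0: t=0:+1/1440 = 1/1440; ⇒ 3j(1 3 4; -1 3 -2)² = 1/252, sgn +1
B: Δ = 0!·2!·6!/9! = 1/252; Racah Σ t=0..0: t=0:+1/48 = 1/48; ⇒ 3j(1 3 4; 0 1 -1)² = 5/84, sgn -1
I_A²/I_B² = (1/252)/(5/84) = 1/15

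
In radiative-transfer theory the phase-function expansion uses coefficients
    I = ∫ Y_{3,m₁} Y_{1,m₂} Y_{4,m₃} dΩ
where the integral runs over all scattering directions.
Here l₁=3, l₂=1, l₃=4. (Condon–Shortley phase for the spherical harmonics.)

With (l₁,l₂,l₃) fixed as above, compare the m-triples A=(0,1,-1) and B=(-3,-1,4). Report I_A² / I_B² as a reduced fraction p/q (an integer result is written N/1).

Same 3,1,4: normalisation and zero-m 3j drop out of the ratio.
A: Δ: 0! 6! 2! / 9! → 1/252; sum: t=0:+1/72 = 1/72; 3j²(3 1 4; 0 1 -1) = Δ·Π!·Σ² = 5/126  (sign -1)
B: Δ: 0! 6! 2! / 9! → 1/252; sum: t=0:+1/1440 = 1/1440; 3j²(3 1 4; -3 -1 4) = Δ·Π!·Σ² = 1/9  (sign +1)
I_A²/I_B² = (5/126)/(1/9) = 5/14

5/14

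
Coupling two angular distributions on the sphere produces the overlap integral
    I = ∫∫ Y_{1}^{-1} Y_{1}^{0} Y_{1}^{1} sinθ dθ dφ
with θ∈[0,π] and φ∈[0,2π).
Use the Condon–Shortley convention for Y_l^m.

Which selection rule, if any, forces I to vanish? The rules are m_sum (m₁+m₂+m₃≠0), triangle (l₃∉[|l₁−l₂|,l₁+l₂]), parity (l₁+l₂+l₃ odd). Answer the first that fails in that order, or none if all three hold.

parity

azimuthal sum: -1 + 0 + 1 = 0  ✓
0 ≤ 1 ≤ 2 (triangle on l)  ✓
L = 1 + 1 + 1 = 3 (odd)  ✗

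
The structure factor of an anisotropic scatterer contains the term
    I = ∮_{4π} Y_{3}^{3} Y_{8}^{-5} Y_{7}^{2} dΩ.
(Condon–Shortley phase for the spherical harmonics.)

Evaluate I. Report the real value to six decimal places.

0.185908

Checks pass: Σm=0; 18 even; l₃=7∈[5,11].
(2·3+1)(2·8+1)(2·7+1) = 1785
Δ: 4! 2! 12! / 19! → 1/5290740
sum: t=1:−1/7257600 t=2:+1/2073600 t=3:−1/7257600 = 1/4838400
3j²(3 8 7; 0 0 0) = Δ·Π!·Σ² = 252/20995  (sign -1)
sum: t=0:+1/104509440 = 1/104509440
3j²(3 8 7; 3 -5 2) = Δ·Π!·Σ² = 275/13566  (sign -1)
combine: 4πI² = 1785·252/20995·275/13566 = 34650/79781
take √, sign +1: I = 0.18590752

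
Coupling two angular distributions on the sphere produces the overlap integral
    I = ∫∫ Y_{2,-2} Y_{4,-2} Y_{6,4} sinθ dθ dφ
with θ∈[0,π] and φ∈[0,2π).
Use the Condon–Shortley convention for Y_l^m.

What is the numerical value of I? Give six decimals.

0.230476

Checks pass: Σm=0; 12 even; l₃=6∈[2,6].
(2·2+1)(2·4+1)(2·6+1) = 585
Δ: 0! 4! 8! / 13! → 1/6435
sum: t=0:+1/2304 = 1/2304
3j²(2 4 6; 0 0 0) = Δ·Π!·Σ² = 5/143  (sign +1)
sum: t=0:+1/34560 = 1/34560
3j²(2 4 6; -2 -2 4) = Δ·Π!·Σ² = 14/429  (sign +1)
combine: 4πI² = 585·5/143·14/429 = 1050/1573
take √, sign +1: I = 0.23047581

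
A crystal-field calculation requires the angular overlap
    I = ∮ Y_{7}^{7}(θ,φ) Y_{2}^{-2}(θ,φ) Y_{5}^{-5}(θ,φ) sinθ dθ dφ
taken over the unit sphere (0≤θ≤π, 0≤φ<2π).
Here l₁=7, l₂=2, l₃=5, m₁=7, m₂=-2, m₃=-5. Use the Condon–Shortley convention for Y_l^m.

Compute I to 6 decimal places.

-0.358536

m-sum 0 ✓  L=14 even ✓  5≤5≤9 ✓
Π(2lᵢ+1) = 15×5×11 = 825
triangle coeff Δ(7,2,5) = 1/15015
Σ_t [2,2]: t=2:+1/57600 = 1/57600
(3j)²=21/715 [(7 2 5; 0 0 0)], sign=-1
Σ_t [0,0]: t=0:+1/87091200 = 1/87091200
(3j)²=1/15 [(7 2 5; 7 -2 -5)], sign=+1
⇒ 4πI² = 21/13
I = (-1)√(21/13/(4π)) = -0.35853622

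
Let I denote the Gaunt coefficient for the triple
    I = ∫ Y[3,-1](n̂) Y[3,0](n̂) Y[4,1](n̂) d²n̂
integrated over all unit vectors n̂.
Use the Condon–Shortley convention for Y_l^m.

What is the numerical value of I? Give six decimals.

Rules hold: Σm=0, L=10 even, 0≤4≤6.
N = 7·7·9 = 441
Δ = 2!·4!·4!/11! = 1/34650
Racah Σ t=0..2: t=0:+1/72 t=1:−1/16 t=2:+1/72 = -5/144
⇒ 3j(3 3 4; 0 0 0)² = 2/77, sgn -1
Racah Σ t=0..2: t=0:+1/288 t=1:−1/24 t=2:+1/48 = -5/288
⇒ 3j(3 3 4; -1 0 1)² = 5/462, sgn +1
4πI² = N·(3j₀)²·(3jₘ)² = 15/121
I = -1·√(0.123967/4π) = -0.09932258

-0.099323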